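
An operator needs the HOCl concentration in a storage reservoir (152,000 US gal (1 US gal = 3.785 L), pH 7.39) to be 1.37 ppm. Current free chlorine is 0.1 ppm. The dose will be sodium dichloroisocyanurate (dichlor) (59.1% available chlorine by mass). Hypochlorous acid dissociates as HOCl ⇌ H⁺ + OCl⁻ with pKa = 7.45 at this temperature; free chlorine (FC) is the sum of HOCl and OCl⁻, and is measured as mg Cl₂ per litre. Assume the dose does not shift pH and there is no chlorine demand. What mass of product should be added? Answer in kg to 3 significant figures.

2.40 kg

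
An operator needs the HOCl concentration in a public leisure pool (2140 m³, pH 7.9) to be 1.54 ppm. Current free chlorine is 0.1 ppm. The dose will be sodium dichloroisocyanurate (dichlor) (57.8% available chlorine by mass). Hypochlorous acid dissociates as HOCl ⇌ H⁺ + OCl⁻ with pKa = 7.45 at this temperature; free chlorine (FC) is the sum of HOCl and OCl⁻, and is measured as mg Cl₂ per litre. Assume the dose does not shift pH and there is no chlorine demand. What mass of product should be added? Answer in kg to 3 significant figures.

Volume: 2140 m³ = 2,140,000 L.
[OCl⁻]/[HOCl] = 10^(pH − pKa) = 10^(7.9 − 7.45) = 2.818; fraction as HOCl = 1/(1 + 2.818) = 0.2619.
Free chlorine required for 1.54 ppm HOCl: 1.54 / 0.2619 = 5.88 ppm.
FC to add: 5.88 − 0.1 = 5.78 mg/L as Cl₂.
Cl₂ equivalent: 5.78 mg/L × 2,140,000 L = 12,370 g.
Product at 57.8% available Cl: 12,370 / 0.578 = 21,400 g.

21.4 kg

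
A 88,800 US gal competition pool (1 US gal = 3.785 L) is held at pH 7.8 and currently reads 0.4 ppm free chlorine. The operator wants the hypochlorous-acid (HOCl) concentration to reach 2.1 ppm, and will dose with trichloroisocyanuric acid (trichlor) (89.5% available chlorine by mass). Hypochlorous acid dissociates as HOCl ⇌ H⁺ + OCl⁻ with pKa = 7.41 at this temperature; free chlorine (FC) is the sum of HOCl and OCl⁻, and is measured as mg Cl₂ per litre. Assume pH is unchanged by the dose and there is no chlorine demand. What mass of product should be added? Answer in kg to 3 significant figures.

Volume: 88,800 US gal × 3.785 L/gal = 336,108 L.
[OCl⁻]/[HOCl] = 10^(pH − pKa) = 10^(7.8 − 7.41) = 2.455; fraction as HOCl = 1/(1 + 2.455) = 0.2895.
Free chlorine required for 2.1 ppm HOCl: 2.1 / 0.2895 = 7.255 ppm.
FC to add: 7.255 − 0.4 = 6.855 mg/L as Cl₂.
Cl₂ equivalent: 6.855 mg/L × 336,108 L = 2304 g.
Product at 89.5% available Cl: 2304 / 0.895 = 2574 g.

2.57 kg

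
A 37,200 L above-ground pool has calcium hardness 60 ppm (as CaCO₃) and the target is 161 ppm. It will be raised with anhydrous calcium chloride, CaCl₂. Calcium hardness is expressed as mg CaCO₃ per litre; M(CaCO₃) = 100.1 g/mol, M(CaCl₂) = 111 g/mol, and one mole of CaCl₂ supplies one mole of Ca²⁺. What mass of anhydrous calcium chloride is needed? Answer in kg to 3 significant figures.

4.17 kg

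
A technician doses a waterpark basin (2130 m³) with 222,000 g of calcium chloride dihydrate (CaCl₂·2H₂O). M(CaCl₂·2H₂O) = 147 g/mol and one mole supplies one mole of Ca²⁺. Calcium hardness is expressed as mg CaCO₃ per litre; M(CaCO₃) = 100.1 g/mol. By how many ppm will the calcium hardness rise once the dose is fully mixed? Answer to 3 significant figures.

71.0 ppm

Volume: 2130 m³ = 2,130,000 L.
Moles of Ca²⁺: 222,000 g ÷ 147 g/mol = 1510 mol.
As CaCO₃: 1510 mol × 100.1 g/mol = 151,200 g.
Rise: 151,200 g / 2,130,000 L × 1000 = 70.97 mg/L.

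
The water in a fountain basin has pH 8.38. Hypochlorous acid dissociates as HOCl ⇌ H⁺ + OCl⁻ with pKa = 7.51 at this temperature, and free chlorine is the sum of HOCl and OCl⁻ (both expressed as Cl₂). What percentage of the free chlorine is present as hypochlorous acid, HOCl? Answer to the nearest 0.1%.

11.9%

[OCl⁻]/[HOCl] = 10^(pH − pKa) = 10^(8.38 − 7.51) = 10^0.87 = 7.413.
Fraction as HOCl = 1 / (1 + 7.413) = 0.1189.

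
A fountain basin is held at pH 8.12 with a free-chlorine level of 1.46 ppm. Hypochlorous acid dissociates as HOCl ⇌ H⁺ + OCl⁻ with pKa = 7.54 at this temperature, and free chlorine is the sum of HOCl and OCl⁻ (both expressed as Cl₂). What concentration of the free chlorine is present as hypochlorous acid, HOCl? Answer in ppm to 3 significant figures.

[OCl⁻]/[HOCl] = 10^(pH − pKa) = 10^(8.12 − 7.54) = 10^0.58 = 3.802.
Fraction as HOCl = 1 / (1 + 3.802) = 0.2083.
HOCl = 0.2083 × 1.46 ppm = 0.304 ppm.

0.304 ppm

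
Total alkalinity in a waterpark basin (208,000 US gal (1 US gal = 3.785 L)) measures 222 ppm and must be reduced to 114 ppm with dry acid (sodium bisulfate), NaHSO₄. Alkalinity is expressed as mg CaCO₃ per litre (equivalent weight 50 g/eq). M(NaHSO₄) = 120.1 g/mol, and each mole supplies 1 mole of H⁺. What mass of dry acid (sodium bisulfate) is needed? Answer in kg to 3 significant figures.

Volume: 208,000 US gal × 3.785 L/gal = 787,280 L.
Alkalinity to neutralize: (222 − 114) = 108 mg/L as CaCO₃ × 787,280 L = 85,030 g as CaCO₃.
Equivalents of H⁺ required: 85,030 ÷ 50 g/eq = 1701 eq = 1701 mol NaHSO₄.
Mass of NaHSO₄: 1701 × 120.1 = 204,200 g.

204 kg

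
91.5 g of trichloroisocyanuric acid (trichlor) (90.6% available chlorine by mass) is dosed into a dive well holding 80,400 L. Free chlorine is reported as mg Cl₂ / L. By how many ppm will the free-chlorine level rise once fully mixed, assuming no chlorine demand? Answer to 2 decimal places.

1.03 ppm

Available chlorine delivered: 91.5 g × 0.906 = 82.9 g as Cl₂.
Concentration rise: 82.9 g / 80,400 L = 1.031 mg/L = 1.03 ppm.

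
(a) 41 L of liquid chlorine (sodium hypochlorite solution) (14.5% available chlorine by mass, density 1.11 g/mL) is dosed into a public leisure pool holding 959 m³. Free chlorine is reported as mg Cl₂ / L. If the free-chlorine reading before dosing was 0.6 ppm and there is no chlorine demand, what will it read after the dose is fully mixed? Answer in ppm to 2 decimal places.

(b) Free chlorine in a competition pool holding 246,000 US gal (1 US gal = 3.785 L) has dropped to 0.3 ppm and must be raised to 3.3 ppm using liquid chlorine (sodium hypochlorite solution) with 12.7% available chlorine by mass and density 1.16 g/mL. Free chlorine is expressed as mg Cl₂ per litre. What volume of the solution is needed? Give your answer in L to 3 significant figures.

(a) Volume: 959 m³ = 959,000 L.
(a) Mass of solution: 41 L × 1000 mL/L × 1.11 g/mL = 45,510 g.
(a) Available chlorine delivered: 45,510 g × 0.145 = 6599 g as Cl₂.
(a) Concentration rise: 6599 g / 959,000 L = 6.881 mg/L = 6.88 ppm.
(a) Final FC: 0.6 + 6.88 = 7.48 ppm.

(b) Volume: 246,000 US gal × 3.785 L/gal = 931,110 L.
(b) Chlorine deficit: 3.3 − 0.3 = 3 ppm = 3 mg/L as Cl₂.
(b) Cl₂ equivalent needed: 3 mg/L × 931,110 L = 2,793,000 mg = 2793 g.
(b) Product at 12.7% available chlorine: 2793 / 0.127 = 21,990 g.
(b) Volume at density 1.16 g/mL: 21,990 g ÷ 1.16 g/mL = 18,960 mL.

(a) 7.48 ppm; (b) 19.0 L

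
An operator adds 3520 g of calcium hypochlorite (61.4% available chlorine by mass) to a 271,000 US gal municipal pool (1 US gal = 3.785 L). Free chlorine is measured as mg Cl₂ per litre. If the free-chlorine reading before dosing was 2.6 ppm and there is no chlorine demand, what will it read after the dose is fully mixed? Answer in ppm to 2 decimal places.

4.71 ppm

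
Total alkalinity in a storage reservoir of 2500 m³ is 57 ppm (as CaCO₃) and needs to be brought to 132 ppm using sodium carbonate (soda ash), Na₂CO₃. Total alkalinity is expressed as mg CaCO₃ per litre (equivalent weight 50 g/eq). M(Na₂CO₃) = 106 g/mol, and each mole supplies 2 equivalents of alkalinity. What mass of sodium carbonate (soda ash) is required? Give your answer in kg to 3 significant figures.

Volume: 2500 m³ = 2,500,000 L.
Alkalinity to add: (132 − 57) = 75 mg/L as CaCO₃ × 2,500,000 L = 187,500 g as CaCO₃.
Equivalents: 187,500 g ÷ 50 g/eq = 3750 eq.
Each mole of Na₂CO₃ supplies 2 eq, so 3750 / 2 = 1875 mol.
Mass: 1875 mol × 106 g/mol = 198,800 g.

199 kg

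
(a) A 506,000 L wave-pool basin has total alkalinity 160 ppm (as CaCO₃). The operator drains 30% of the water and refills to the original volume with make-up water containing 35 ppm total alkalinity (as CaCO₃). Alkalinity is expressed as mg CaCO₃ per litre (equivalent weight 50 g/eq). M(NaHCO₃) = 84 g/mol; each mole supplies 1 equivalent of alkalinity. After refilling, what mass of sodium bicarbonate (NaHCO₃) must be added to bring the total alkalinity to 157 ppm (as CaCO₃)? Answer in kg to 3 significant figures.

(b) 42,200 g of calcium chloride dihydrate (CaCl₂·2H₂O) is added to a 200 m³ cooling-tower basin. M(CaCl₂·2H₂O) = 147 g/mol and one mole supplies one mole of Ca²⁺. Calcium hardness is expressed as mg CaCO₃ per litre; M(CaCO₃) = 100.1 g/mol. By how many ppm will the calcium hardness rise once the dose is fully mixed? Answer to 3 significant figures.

(a) After draining 30% and refilling: 160 × 0.70 + 35 × 0.30 = 122.5 ppm.
(a) Deficit to target: 157 − 122.5 = 34.5 mg/L.
(a) As CaCO₃: 34.5 mg/L × 506,000 L = 17,460 g; ÷ 50 g/eq ÷ 1 = 349.1 mol NaHCO₃.
(a) Mass: 349.1 × 84 = 29,330 g.

(b) Volume: 200 m³ = 200,000 L.
(b) Moles of Ca²⁺: 42,200 g ÷ 147 g/mol = 287.1 mol.
(b) As CaCO₃: 287.1 mol × 100.1 g/mol = 28,740 g.
(b) Rise: 28,740 g / 200,000 L × 1000 = 143.7 mg/L.

(a) 29.3 kg; (b) 144 ppm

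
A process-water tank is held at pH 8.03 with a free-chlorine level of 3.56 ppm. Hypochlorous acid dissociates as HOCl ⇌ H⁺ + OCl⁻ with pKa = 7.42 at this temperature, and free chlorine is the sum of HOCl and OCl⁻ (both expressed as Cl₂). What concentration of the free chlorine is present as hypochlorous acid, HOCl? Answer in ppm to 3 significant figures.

0.702 ppm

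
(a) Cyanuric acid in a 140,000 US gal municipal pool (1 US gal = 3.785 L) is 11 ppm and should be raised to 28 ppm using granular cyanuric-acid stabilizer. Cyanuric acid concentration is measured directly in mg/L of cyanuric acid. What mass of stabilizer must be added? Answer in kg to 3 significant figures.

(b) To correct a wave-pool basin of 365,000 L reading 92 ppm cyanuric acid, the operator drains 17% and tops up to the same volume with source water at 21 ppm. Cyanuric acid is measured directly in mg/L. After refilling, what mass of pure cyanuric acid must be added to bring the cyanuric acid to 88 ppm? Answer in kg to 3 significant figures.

(a) 9.01 kg; (b) 2.95 kg

(a) Volume: 140,000 US gal × 3.785 L/gal = 529,900 L.
(a) CYA to add: (28 − 11) = 17 mg/L × 529,900 L = 9008 g cyanuric acid.

(b) After draining 17% and refilling: 92 × 0.83 + 21 × 0.17 = 79.93 ppm.
(b) Deficit to target: 88 − 79.93 = 8.07 mg/L.
(b) Mass: 8.07 mg/L × 365,000 L = 2946 g cyanuric acid.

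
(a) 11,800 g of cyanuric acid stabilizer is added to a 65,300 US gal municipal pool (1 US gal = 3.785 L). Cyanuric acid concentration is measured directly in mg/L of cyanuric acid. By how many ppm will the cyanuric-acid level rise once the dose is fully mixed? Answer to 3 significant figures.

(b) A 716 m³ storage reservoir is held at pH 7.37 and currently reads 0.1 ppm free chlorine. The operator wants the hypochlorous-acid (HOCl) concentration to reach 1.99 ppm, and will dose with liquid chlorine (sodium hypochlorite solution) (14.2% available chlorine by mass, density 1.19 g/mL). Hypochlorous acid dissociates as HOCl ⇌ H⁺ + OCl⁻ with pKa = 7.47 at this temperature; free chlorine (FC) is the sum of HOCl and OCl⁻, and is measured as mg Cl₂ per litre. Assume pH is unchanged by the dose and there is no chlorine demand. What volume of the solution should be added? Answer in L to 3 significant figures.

(a) Volume: 65,300 US gal × 3.785 L/gal = 247,160 L.
(a) Rise: 11,800 g / 247,160 L × 1000 = 47.74 mg/L.

(b) Volume: 716 m³ = 716,000 L.
(b) [OCl⁻]/[HOCl] = 10^(pH − pKa) = 10^(7.37 − 7.47) = 0.7943; fraction as HOCl = 1/(1 + 0.7943) = 0.5573.
(b) Free chlorine required for 1.99 ppm HOCl: 1.99 / 0.5573 = 3.571 ppm.
(b) FC to add: 3.571 − 0.1 = 3.471 mg/L as Cl₂.
(b) Cl₂ equivalent: 3.471 mg/L × 716,000 L = 2485 g.
(b) Product at 14.2% available Cl: 2485 / 0.142 = 17,500 g.
(b) Volume: 17,500 g ÷ 1.19 g/mL = 14,710 mL.

(a) 47.7 ppm; (b) 14.7 L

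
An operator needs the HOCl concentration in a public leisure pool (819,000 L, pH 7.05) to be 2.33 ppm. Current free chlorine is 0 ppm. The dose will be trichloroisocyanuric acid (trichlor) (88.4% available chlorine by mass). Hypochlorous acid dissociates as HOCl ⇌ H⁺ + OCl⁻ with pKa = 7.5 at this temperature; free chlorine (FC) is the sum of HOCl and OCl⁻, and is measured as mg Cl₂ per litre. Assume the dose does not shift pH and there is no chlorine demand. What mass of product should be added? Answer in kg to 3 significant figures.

2.92 kg

[OCl⁻]/[HOCl] = 10^(pH − pKa) = 10^(7.05 − 7.5) = 0.3548; fraction as HOCl = 1/(1 + 0.3548) = 0.7381.
Free chlorine required for 2.33 ppm HOCl: 2.33 / 0.7381 = 3.157 ppm.
FC to add: 3.157 − 0 = 3.157 mg/L as Cl₂.
Cl₂ equivalent: 3.157 mg/L × 819,000 L = 2585 g.
Product at 88.4% available Cl: 2585 / 0.884 = 2925 g.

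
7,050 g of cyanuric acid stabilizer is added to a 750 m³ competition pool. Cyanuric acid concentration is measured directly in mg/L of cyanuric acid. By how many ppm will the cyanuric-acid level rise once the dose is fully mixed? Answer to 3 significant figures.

9.40 ppm

Volume: 750 m³ = 750,000 L.
Rise: 7,050 g / 750,000 L × 1000 = 9.4 mg/L.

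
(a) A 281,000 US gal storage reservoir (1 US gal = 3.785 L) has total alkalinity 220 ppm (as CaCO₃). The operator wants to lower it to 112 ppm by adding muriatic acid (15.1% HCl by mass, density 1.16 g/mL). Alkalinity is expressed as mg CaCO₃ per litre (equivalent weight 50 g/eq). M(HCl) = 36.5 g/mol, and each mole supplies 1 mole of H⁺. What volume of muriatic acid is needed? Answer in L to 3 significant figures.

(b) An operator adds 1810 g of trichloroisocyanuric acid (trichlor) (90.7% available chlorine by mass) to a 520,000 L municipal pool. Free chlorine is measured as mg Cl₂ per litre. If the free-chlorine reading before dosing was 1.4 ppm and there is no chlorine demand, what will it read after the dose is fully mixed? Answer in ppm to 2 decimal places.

(a) 479 L; (b) 4.56 ppm

(a) Volume: 281,000 US gal × 3.785 L/gal = 1,063,585 L.
(a) Alkalinity to neutralize: (220 − 112) = 108 mg/L as CaCO₃ × 1,063,585 L = 114,900 g as CaCO₃.
(a) Equivalents of H⁺ required: 114,900 ÷ 50 g/eq = 2297 eq = 2297 mol HCl.
(a) Mass of HCl: 2297 × 36.5 = 83,850 g.
(a) Mass of 15.1% solution: 83,850 / 0.151 = 555,300 g.
(a) Volume: 555,300 g ÷ 1.16 g/mL = 478,700 mL.

(b) Available chlorine delivered: 1810 g × 0.907 = 1642 g as Cl₂.
(b) Concentration rise: 1642 g / 520,000 L = 3.157 mg/L = 3.16 ppm.
(b) Final FC: 1.4 + 3.16 = 4.56 ppm.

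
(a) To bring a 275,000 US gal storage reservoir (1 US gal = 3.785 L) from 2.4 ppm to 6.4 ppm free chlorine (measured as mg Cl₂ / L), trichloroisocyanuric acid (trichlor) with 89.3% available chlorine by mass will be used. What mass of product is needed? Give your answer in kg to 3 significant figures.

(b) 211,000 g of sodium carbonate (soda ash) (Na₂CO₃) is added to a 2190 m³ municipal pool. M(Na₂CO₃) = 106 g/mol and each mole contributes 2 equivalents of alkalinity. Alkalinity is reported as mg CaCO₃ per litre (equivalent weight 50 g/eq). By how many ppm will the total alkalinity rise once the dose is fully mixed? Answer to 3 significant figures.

(a) Volume: 275,000 US gal × 3.785 L/gal = 1,040,875 L.
(a) Chlorine deficit: 6.4 − 2.4 = 4 ppm = 4 mg/L as Cl₂.
(a) Cl₂ equivalent needed: 4 mg/L × 1,040,875 L = 4,164,000 mg = 4164 g.
(a) Product at 89.3% available chlorine: 4164 / 0.893 = 4662 g.

(b) Volume: 2190 m³ = 2,190,000 L.
(b) Moles of Na₂CO₃: 211,000 g ÷ 106 g/mol = 1991 mol → 3981 eq of alkalinity.
(b) As CaCO₃: 3981 eq × 50 g/eq = 199,100 g.
(b) Rise: 199,100 g / 2,190,000 L × 1000 = 90.89 mg/L.

(a) 4.66 kg; (b) 90.9 ppm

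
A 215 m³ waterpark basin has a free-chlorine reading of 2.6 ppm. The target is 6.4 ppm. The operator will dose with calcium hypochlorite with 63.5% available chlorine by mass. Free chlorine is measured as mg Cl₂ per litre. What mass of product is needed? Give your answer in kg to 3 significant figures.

1.29 kg

Volume: 215 m³ = 215,000 L.
Chlorine deficit: 6.4 − 2.6 = 3.8 ppm = 3.8 mg/L as Cl₂.
Cl₂ equivalent needed: 3.8 mg/L × 215,000 L = 817,000 mg = 817 g.
Product at 63.5% available chlorine: 817 / 0.635 = 1287 g.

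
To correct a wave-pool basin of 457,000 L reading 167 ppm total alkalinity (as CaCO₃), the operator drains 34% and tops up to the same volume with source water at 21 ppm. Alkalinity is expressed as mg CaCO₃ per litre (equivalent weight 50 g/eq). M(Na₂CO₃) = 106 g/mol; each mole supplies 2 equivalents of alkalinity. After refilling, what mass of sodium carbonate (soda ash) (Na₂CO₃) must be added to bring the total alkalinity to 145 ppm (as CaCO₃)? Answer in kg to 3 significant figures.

After draining 34% and refilling: 167 × 0.66 + 21 × 0.34 = 117.36 ppm.
Deficit to target: 145 − 117.36 = 27.64 mg/L.
As CaCO₃: 27.64 mg/L × 457,000 L = 12,630 g; ÷ 50 g/eq ÷ 2 = 126.3 mol Na₂CO₃.
Mass: 126.3 × 106 = 13,390 g.

13.4 kg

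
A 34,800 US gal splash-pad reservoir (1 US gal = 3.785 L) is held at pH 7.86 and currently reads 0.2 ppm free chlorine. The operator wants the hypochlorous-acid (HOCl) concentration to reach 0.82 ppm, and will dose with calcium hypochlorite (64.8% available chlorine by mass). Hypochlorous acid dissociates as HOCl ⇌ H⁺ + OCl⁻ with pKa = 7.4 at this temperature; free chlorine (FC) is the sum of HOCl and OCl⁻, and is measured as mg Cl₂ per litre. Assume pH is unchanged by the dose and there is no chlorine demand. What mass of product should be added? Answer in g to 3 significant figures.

Volume: 34,800 US gal × 3.785 L/gal = 131,718 L.
[OCl⁻]/[HOCl] = 10^(pH − pKa) = 10^(7.86 − 7.4) = 2.884; fraction as HOCl = 1/(1 + 2.884) = 0.2575.
Free chlorine required for 0.82 ppm HOCl: 0.82 / 0.2575 = 3.185 ppm.
FC to add: 3.185 − 0.2 = 2.985 mg/L as Cl₂.
Cl₂ equivalent: 2.985 mg/L × 131,718 L = 393.2 g.
Product at 64.8% available Cl: 393.2 / 0.648 = 606.7 g.

607 g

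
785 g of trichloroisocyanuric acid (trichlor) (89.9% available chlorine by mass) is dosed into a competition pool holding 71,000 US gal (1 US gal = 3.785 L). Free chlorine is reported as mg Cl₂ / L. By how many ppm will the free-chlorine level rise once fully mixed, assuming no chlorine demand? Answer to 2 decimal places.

Volume: 71,000 US gal × 3.785 L/gal = 268,735 L.
Available chlorine delivered: 785 g × 0.899 = 705.7 g as Cl₂.
Concentration rise: 705.7 g / 268,735 L = 2.626 mg/L = 2.63 ppm.

2.63 ppm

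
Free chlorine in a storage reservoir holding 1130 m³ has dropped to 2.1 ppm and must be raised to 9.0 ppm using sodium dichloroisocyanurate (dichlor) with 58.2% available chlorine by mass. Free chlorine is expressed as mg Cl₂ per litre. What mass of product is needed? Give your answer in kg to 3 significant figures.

Volume: 1130 m³ = 1,130,000 L.
Chlorine deficit: 9.0 − 2.1 = 6.9 ppm = 6.9 mg/L as Cl₂.
Cl₂ equivalent needed: 6.9 mg/L × 1,130,000 L = 7,797,000 mg = 7797 g.
Product at 58.2% available chlorine: 7797 / 0.582 = 13,400 g.

13.4 kg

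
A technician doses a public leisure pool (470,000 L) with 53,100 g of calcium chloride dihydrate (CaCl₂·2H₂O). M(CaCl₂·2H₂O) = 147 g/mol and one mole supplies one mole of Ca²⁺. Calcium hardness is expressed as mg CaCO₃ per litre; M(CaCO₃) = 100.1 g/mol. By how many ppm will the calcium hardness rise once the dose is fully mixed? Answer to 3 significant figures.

76.9 ppm

Moles of Ca²⁺: 53,100 g ÷ 147 g/mol = 361.2 mol.
As CaCO₃: 361.2 mol × 100.1 g/mol = 36,160 g.
Rise: 36,160 g / 470,000 L × 1000 = 76.93 mg/L.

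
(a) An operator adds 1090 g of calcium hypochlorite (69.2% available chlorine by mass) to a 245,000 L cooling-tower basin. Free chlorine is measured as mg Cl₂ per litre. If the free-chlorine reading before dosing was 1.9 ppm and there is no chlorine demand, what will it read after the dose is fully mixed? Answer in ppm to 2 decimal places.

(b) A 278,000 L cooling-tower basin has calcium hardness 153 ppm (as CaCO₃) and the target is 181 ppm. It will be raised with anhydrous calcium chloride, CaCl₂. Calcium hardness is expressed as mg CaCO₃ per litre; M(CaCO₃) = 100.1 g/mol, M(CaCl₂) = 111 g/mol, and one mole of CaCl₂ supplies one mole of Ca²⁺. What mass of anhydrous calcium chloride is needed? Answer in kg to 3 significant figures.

(a) 4.98 ppm; (b) 8.63 kg

(a) Available chlorine delivered: 1090 g × 0.692 = 754.3 g as Cl₂.
(a) Concentration rise: 754.3 g / 245,000 L = 3.079 mg/L = 3.08 ppm.
(a) Final FC: 1.9 + 3.08 = 4.98 ppm.

(b) Hardness to add: (181 − 153) = 28 mg/L as CaCO₃ × 278,000 L = 7784 g as CaCO₃.
(b) Moles of Ca²⁺ (1 mol Ca²⁺ ≡ 1 mol CaCO₃): 7784 / 100.1 g/mol = 77.76 mol.
(b) Mass of CaCl₂: 77.76 × 111 = 8632 g.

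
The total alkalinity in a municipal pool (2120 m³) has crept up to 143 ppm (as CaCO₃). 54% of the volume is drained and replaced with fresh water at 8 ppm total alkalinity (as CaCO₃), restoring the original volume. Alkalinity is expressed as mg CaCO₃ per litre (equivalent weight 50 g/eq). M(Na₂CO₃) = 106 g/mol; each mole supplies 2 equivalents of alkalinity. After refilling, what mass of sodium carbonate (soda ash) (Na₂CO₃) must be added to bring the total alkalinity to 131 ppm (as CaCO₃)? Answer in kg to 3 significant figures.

137 kg

Volume: 2120 m³ = 2,120,000 L.
After draining 54% and refilling: 143 × 0.46 + 8 × 0.54 = 70.1 ppm.
Deficit to target: 131 − 70.1 = 60.9 mg/L.
As CaCO₃: 60.9 mg/L × 2,120,000 L = 129,100 g; ÷ 50 g/eq ÷ 2 = 1291 mol Na₂CO₃.
Mass: 1291 × 106 = 136,900 g.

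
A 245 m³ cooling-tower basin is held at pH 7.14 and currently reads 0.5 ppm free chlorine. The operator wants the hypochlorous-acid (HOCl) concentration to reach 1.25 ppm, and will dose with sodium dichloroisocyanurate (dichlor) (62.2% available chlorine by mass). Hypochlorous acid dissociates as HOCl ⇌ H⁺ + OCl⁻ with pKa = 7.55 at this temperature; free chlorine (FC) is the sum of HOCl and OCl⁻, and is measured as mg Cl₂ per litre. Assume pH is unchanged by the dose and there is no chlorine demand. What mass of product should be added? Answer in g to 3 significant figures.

487 g

Volume: 245 m³ = 245,000 L.
[OCl⁻]/[HOCl] = 10^(pH − pKa) = 10^(7.14 − 7.55) = 0.389; fraction as HOCl = 1/(1 + 0.389) = 0.7199.
Free chlorine required for 1.25 ppm HOCl: 1.25 / 0.7199 = 1.736 ppm.
FC to add: 1.736 − 0.5 = 1.236 mg/L as Cl₂.
Cl₂ equivalent: 1.236 mg/L × 245,000 L = 302.9 g.
Product at 62.2% available Cl: 302.9 / 0.622 = 487 g.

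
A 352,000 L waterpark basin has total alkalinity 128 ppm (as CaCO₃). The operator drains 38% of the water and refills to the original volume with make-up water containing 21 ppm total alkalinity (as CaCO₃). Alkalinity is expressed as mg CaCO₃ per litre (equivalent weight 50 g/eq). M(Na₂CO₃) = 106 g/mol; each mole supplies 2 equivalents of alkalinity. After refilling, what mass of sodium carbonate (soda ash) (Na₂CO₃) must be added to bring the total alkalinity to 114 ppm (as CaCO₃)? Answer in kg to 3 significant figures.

9.95 kg

After draining 38% and refilling: 128 × 0.62 + 21 × 0.38 = 87.34 ppm.
Deficit to target: 114 − 87.34 = 26.66 mg/L.
As CaCO₃: 26.66 mg/L × 352,000 L = 9384 g; ÷ 50 g/eq ÷ 2 = 93.84 mol Na₂CO₃.
Mass: 93.84 × 106 = 9947 g.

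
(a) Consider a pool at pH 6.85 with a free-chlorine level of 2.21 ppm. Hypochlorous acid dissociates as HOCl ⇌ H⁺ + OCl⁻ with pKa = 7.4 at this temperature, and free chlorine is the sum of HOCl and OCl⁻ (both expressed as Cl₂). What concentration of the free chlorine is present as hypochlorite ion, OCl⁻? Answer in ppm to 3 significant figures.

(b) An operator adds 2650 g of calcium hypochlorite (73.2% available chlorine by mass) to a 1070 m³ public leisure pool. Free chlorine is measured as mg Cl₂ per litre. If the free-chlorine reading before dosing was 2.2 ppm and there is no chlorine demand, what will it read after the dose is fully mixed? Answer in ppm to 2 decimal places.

(a) 0.486 ppm; (b) 4.01 ppm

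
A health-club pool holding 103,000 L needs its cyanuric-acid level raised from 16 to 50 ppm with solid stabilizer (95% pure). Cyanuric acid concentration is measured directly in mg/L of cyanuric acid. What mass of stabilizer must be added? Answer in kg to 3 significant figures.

CYA to add: (50 − 16) = 34 mg/L × 103,000 L = 3502 g cyanuric acid.
At 95% purity: 3502 / 0.95 = 3686 g product.

3.69 kg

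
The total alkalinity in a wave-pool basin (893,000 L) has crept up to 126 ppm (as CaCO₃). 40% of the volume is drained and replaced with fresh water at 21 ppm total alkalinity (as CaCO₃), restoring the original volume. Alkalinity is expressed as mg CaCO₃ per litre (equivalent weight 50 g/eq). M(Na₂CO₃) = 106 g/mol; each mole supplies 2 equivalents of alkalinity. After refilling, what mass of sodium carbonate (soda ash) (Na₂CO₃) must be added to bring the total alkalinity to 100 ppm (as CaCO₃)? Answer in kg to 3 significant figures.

15.1 kg

After draining 40% and refilling: 126 × 0.60 + 21 × 0.40 = 84 ppm.
Deficit to target: 100 − 84 = 16 mg/L.
As CaCO₃: 16 mg/L × 893,000 L = 14,290 g; ÷ 50 g/eq ÷ 2 = 142.9 mol Na₂CO₃.
Mass: 142.9 × 106 = 15,150 g.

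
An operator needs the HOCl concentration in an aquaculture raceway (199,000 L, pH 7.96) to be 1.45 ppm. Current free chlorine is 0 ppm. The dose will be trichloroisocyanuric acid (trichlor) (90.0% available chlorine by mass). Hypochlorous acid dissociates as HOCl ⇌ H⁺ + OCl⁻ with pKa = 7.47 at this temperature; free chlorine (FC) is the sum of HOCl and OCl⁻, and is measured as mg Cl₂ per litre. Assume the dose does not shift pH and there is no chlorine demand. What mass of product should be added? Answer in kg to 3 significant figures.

[OCl⁻]/[HOCl] = 10^(pH − pKa) = 10^(7.96 − 7.47) = 3.09; fraction as HOCl = 1/(1 + 3.09) = 0.2445.
Free chlorine required for 1.45 ppm HOCl: 1.45 / 0.2445 = 5.931 ppm.
FC to add: 5.931 − 0 = 5.931 mg/L as Cl₂.
Cl₂ equivalent: 5.931 mg/L × 199,000 L = 1180 g.
Product at 90.0% available Cl: 1180 / 0.9 = 1311 g.

1.31 kg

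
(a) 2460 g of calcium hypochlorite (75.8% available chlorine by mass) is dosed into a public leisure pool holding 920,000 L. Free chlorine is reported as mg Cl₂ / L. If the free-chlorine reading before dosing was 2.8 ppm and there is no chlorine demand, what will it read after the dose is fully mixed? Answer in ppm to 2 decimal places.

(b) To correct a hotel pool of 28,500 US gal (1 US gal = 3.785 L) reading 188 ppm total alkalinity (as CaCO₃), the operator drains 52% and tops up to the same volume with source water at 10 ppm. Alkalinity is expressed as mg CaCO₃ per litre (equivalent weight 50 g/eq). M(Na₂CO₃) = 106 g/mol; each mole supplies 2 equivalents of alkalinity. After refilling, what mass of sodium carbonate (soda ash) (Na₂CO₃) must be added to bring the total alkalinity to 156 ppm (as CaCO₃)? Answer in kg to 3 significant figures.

(a) Available chlorine delivered: 2460 g × 0.758 = 1865 g as Cl₂.
(a) Concentration rise: 1865 g / 920,000 L = 2.027 mg/L = 2.03 ppm.
(a) Final FC: 2.8 + 2.03 = 4.83 ppm.

(b) Volume: 28,500 US gal × 3.785 L/gal = 107,872 L.
(b) After draining 52% and refilling: 188 × 0.48 + 10 × 0.52 = 95.44 ppm.
(b) Deficit to target: 156 − 95.44 = 60.56 mg/L.
(b) As CaCO₃: 60.56 mg/L × 107,872 L = 6533 g; ÷ 50 g/eq ÷ 2 = 65.33 mol Na₂CO₃.
(b) Mass: 65.33 × 106 = 6925 g.

(a) 4.83 ppm; (b) 6.92 kg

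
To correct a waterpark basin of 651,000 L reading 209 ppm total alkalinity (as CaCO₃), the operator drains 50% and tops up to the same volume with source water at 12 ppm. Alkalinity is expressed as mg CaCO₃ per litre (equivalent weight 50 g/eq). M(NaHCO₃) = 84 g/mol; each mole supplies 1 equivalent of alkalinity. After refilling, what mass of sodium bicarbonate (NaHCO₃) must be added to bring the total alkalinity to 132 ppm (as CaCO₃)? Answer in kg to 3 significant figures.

23.5 kg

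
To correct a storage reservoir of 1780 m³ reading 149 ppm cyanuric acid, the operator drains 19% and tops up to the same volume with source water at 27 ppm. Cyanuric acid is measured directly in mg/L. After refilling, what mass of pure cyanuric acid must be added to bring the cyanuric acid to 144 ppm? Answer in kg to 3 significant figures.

Volume: 1780 m³ = 1,780,000 L.
After draining 19% and refilling: 149 × 0.81 + 27 × 0.19 = 125.82 ppm.
Deficit to target: 144 − 125.82 = 18.18 mg/L.
Mass: 18.18 mg/L × 1,780,000 L = 32,360 g cyanuric acid.

32.4 kg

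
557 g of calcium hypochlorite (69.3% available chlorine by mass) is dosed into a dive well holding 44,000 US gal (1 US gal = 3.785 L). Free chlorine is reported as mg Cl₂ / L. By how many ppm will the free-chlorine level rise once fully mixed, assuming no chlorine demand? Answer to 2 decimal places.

Volume: 44,000 US gal × 3.785 L/gal = 166,540 L.
Available chlorine delivered: 557 g × 0.693 = 386 g as Cl₂.
Concentration rise: 386 g / 166,540 L = 2.318 mg/L = 2.32 ppm.

2.32 ppm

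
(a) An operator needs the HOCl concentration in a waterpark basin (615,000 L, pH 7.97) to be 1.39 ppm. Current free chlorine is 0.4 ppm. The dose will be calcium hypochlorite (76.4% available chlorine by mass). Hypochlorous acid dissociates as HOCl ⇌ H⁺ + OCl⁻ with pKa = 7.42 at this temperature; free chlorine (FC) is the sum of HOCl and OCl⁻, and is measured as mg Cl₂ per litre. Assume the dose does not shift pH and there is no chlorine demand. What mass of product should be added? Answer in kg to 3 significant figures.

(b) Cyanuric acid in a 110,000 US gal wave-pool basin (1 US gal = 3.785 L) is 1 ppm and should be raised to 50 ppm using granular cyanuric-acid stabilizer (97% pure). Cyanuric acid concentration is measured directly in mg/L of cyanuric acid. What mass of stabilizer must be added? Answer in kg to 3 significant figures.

(a) 4.77 kg; (b) 21.0 kg

(a) [OCl⁻]/[HOCl] = 10^(pH − pKa) = 10^(7.97 − 7.42) = 3.548; fraction as HOCl = 1/(1 + 3.548) = 0.2199.
(a) Free chlorine required for 1.39 ppm HOCl: 1.39 / 0.2199 = 6.322 ppm.
(a) FC to add: 6.322 − 0.4 = 5.922 mg/L as Cl₂.
(a) Cl₂ equivalent: 5.922 mg/L × 615,000 L = 3642 g.
(a) Product at 76.4% available Cl: 3642 / 0.764 = 4767 g.

(b) Volume: 110,000 US gal × 3.785 L/gal = 416,350 L.
(b) CYA to add: (50 − 1) = 49 mg/L × 416,350 L = 20,400 g cyanuric acid.
(b) At 97% purity: 20,400 / 0.97 = 21,030 g product.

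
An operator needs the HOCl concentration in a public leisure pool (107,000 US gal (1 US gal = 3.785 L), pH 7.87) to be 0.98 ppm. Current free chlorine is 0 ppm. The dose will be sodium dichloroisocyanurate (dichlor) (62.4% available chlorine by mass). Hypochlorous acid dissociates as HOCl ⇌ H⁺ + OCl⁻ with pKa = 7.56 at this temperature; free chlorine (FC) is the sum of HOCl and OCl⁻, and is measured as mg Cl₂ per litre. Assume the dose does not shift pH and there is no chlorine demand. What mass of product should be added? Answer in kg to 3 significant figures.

1.93 kg

Volume: 107,000 US gal × 3.785 L/gal = 404,995 L.
[OCl⁻]/[HOCl] = 10^(pH − pKa) = 10^(7.87 − 7.56) = 2.042; fraction as HOCl = 1/(1 + 2.042) = 0.3288.
Free chlorine required for 0.98 ppm HOCl: 0.98 / 0.3288 = 2.981 ppm.
FC to add: 2.981 − 0 = 2.981 mg/L as Cl₂.
Cl₂ equivalent: 2.981 mg/L × 404,995 L = 1207 g.
Product at 62.4% available Cl: 1207 / 0.624 = 1935 g.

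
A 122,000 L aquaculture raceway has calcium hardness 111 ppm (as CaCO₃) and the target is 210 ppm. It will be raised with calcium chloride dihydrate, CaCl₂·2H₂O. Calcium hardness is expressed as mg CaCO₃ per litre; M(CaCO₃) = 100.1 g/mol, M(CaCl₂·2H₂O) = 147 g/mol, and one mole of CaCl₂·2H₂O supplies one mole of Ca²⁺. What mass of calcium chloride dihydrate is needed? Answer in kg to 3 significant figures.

17.7 kg

Hardness to add: (210 − 111) = 99 mg/L as CaCO₃ × 122,000 L = 12,080 g as CaCO₃.
Moles of Ca²⁺ (1 mol Ca²⁺ ≡ 1 mol CaCO₃): 12,080 / 100.1 g/mol = 120.7 mol.
Mass of CaCl₂·2H₂O: 120.7 × 147 = 17,740 g.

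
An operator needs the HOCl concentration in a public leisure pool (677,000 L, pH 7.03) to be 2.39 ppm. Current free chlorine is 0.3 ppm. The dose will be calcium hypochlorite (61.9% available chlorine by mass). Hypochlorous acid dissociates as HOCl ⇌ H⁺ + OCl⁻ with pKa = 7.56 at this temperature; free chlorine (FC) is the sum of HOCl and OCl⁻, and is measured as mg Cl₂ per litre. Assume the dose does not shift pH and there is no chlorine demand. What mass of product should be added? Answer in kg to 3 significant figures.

[OCl⁻]/[HOCl] = 10^(pH − pKa) = 10^(7.03 − 7.56) = 0.2951; fraction as HOCl = 1/(1 + 0.2951) = 0.7721.
Free chlorine required for 2.39 ppm HOCl: 2.39 / 0.7721 = 3.095 ppm.
FC to add: 3.095 − 0.3 = 2.795 mg/L as Cl₂.
Cl₂ equivalent: 2.795 mg/L × 677,000 L = 1892 g.
Product at 61.9% available Cl: 1892 / 0.619 = 3057 g.

3.06 kg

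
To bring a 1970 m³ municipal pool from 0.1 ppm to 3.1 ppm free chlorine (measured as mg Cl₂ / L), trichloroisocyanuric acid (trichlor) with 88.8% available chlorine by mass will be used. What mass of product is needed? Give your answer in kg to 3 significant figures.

6.66 kg

Volume: 1970 m³ = 1,970,000 L.
Chlorine deficit: 3.1 − 0.1 = 3 ppm = 3 mg/L as Cl₂.
Cl₂ equivalent needed: 3 mg/L × 1,970,000 L = 5,910,000 mg = 5910 g.
Product at 88.8% available chlorine: 5910 / 0.888 = 6655 g.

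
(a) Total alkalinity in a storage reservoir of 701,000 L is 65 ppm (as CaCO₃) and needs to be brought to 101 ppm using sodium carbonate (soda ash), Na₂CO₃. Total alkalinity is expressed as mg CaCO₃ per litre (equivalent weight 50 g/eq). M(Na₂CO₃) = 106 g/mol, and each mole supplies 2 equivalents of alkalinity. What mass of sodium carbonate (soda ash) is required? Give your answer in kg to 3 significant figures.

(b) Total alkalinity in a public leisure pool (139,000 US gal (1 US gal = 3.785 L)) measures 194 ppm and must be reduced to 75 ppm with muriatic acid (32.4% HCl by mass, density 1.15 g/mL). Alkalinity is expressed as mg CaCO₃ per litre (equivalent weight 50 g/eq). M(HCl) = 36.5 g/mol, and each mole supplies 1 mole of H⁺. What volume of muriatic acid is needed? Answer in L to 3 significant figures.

(a) Alkalinity to add: (101 − 65) = 36 mg/L as CaCO₃ × 701,000 L = 25,240 g as CaCO₃.
(a) Equivalents: 25,240 g ÷ 50 g/eq = 504.7 eq.
(a) Each mole of Na₂CO₃ supplies 2 eq, so 504.7 / 2 = 252.4 mol.
(a) Mass: 252.4 mol × 106 g/mol = 26,750 g.

(b) Volume: 139,000 US gal × 3.785 L/gal = 526,115 L.
(b) Alkalinity to neutralize: (194 − 75) = 119 mg/L as CaCO₃ × 526,115 L = 62,610 g as CaCO₃.
(b) Equivalents of H⁺ required: 62,610 ÷ 50 g/eq = 1252 eq = 1252 mol HCl.
(b) Mass of HCl: 1252 × 36.5 = 45,700 g.
(b) Mass of 32.4% solution: 45,700 / 0.324 = 141,100 g.
(b) Volume: 141,100 g ÷ 1.15 g/mL = 122,700 mL.

(a) 26.8 kg; (b) 123 L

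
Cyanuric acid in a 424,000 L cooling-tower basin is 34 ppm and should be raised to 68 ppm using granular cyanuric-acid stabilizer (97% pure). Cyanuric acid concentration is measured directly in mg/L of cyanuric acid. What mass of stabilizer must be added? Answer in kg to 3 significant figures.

CYA to add: (68 − 34) = 34 mg/L × 424,000 L = 14,420 g cyanuric acid.
At 97% purity: 14,420 / 0.97 = 14,860 g product.

14.9 kg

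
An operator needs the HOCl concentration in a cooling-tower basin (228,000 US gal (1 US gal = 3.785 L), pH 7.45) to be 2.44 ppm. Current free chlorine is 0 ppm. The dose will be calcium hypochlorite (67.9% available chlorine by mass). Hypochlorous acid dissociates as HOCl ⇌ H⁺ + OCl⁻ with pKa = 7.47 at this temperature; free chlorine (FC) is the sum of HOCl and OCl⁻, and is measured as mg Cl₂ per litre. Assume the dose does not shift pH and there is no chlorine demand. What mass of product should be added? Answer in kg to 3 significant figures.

Volume: 228,000 US gal × 3.785 L/gal = 862,980 L.
[OCl⁻]/[HOCl] = 10^(pH − pKa) = 10^(7.45 − 7.47) = 0.955; fraction as HOCl = 1/(1 + 0.955) = 0.5115.
Free chlorine required for 2.44 ppm HOCl: 2.44 / 0.5115 = 4.77 ppm.
FC to add: 4.77 − 0 = 4.77 mg/L as Cl₂.
Cl₂ equivalent: 4.77 mg/L × 862,980 L = 4117 g.
Product at 67.9% available Cl: 4117 / 0.679 = 6063 g.

6.06 kg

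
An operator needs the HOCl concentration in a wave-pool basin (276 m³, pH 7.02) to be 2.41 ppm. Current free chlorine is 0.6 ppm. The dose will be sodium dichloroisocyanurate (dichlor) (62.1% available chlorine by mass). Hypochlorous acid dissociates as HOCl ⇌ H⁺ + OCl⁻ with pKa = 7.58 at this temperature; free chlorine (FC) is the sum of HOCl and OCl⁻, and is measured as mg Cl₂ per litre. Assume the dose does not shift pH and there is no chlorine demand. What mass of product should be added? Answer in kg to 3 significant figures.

1.10 kg

Volume: 276 m³ = 276,000 L.
[OCl⁻]/[HOCl] = 10^(pH − pKa) = 10^(7.02 − 7.58) = 0.2754; fraction as HOCl = 1/(1 + 0.2754) = 0.7841.
Free chlorine required for 2.41 ppm HOCl: 2.41 / 0.7841 = 3.074 ppm.
FC to add: 3.074 − 0.6 = 2.474 mg/L as Cl₂.
Cl₂ equivalent: 2.474 mg/L × 276,000 L = 682.8 g.
Product at 62.1% available Cl: 682.8 / 0.621 = 1099 g.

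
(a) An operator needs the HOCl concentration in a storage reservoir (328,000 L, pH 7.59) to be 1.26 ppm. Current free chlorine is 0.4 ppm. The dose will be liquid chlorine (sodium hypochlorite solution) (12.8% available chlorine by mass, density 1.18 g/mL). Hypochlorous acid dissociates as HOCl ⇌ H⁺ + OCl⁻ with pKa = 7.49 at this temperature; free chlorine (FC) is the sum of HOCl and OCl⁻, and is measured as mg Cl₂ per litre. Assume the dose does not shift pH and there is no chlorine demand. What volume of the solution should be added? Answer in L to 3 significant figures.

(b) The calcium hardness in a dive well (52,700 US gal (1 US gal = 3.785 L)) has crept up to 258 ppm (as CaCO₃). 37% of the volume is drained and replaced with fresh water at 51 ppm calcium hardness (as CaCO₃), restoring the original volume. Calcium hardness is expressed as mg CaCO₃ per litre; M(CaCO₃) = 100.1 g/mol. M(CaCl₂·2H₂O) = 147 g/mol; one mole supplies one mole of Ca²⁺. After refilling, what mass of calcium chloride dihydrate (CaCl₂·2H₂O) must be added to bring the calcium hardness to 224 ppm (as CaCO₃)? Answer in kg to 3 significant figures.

(a) 5.31 L; (b) 12.5 kg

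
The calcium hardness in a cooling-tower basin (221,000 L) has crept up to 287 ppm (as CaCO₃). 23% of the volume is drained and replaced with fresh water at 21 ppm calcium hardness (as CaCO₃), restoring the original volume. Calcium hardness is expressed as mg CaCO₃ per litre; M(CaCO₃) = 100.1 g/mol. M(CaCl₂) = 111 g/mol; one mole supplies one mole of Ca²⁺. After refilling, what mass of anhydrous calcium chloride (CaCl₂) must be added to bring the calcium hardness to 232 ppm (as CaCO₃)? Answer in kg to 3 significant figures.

After draining 23% and refilling: 287 × 0.77 + 21 × 0.23 = 225.82 ppm.
Deficit to target: 232 − 225.82 = 6.18 mg/L.
As CaCO₃: 6.18 mg/L × 221,000 L = 1366 g; ÷ 100.1 = 13.64 mol Ca²⁺.
Mass: 13.64 × 111 = 1515 g.

1.51 kg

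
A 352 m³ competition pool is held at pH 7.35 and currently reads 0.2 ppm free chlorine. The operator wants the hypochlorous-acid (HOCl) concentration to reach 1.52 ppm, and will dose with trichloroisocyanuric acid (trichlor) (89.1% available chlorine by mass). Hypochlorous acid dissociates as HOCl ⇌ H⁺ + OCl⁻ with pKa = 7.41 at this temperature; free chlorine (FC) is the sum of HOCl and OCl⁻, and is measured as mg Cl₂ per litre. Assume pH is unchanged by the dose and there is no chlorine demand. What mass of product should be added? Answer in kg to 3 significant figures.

Volume: 352 m³ = 352,000 L.
[OCl⁻]/[HOCl] = 10^(pH − pKa) = 10^(7.35 − 7.41) = 0.871; fraction as HOCl = 1/(1 + 0.871) = 0.5345.
Free chlorine required for 1.52 ppm HOCl: 1.52 / 0.5345 = 2.844 ppm.
FC to add: 2.844 − 0.2 = 2.644 mg/L as Cl₂.
Cl₂ equivalent: 2.644 mg/L × 352,000 L = 930.6 g.
Product at 89.1% available Cl: 930.6 / 0.891 = 1044 g.

1.04 kg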